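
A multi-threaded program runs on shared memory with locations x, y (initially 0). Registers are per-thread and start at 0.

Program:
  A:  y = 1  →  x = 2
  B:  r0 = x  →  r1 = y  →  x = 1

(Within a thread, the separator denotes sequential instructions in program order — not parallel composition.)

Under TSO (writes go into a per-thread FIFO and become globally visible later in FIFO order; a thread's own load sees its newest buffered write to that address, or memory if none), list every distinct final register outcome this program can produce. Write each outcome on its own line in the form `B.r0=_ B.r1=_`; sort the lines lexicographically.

outcome vector order: (B.r0,B.r1)
|TSO outcomes| = 3

B.r0=0 B.r1=0
B.r0=0 B.r1=1
B.r0=2 B.r1=1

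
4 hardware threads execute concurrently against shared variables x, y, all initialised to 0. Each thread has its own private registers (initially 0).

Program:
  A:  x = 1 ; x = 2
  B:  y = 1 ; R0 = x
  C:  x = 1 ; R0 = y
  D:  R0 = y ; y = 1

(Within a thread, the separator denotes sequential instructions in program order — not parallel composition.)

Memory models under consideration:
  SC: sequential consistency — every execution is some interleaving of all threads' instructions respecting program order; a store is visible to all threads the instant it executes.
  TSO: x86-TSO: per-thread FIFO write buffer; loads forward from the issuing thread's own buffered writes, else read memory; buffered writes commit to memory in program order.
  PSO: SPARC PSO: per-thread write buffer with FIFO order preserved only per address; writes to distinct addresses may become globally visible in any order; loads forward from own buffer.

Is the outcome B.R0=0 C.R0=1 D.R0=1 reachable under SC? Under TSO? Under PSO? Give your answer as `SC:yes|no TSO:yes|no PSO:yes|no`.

SC:yes TSO:yes PSO:yes

outcome vector order: (B.R0,C.R0,D.R0)
SC: 10 outcomes — {(0,1,0) (0,1,1) (1,0,0) (1,0,1) (1,1,0) (1,1,1) (2,0,0) (2,0,1) (2,1,0) (2,1,1)}
TSO: 12 outcomes — {(0,0,0) (0,0,1) (0,1,0) (0,1,1) (1,0,0) (1,0,1) (1,1,0) (1,1,1) (2,0,0) (2,0,1) (2,1,0) (2,1,1)}
PSO: 12 outcomes — {(0,0,0) (0,0,1) (0,1,0) (0,1,1) (1,0,0) (1,0,1) (1,1,0) (1,1,1) (2,0,0) (2,0,1) (2,1,0) (2,1,1)}
target (0,1,1) ∈ {SC,TSO,PSO}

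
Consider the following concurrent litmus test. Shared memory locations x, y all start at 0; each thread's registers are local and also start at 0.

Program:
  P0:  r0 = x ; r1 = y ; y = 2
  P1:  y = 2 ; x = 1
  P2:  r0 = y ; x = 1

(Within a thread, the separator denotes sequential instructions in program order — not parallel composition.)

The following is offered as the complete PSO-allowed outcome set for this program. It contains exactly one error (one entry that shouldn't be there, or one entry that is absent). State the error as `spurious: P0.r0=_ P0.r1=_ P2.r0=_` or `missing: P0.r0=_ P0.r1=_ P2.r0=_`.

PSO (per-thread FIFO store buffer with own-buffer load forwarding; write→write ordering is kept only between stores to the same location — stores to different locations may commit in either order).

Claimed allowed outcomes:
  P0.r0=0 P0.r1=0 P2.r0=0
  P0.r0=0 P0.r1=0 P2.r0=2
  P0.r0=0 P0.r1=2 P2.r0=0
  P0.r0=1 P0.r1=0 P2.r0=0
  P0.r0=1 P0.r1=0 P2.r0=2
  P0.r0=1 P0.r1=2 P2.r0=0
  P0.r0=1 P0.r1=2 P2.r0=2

missing: P0.r0=0 P0.r1=2 P2.r0=2

outcome vector order: (P0.r0,P0.r1,P2.r0)
PSO: 8 outcomes — {000; 002; 020; 022; 100; 102; 120; 122}
PSO∖claimed = {022}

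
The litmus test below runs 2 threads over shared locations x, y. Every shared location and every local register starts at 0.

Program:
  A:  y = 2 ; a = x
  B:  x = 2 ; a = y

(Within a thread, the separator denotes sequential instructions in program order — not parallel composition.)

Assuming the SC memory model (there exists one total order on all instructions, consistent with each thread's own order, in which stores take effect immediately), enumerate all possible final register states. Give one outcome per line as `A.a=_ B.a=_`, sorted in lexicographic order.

outcome vector order: (A.a,B.a)
|SC outcomes| = 3

A.a=0 B.a=2
A.a=2 B.a=0
A.a=2 B.a=2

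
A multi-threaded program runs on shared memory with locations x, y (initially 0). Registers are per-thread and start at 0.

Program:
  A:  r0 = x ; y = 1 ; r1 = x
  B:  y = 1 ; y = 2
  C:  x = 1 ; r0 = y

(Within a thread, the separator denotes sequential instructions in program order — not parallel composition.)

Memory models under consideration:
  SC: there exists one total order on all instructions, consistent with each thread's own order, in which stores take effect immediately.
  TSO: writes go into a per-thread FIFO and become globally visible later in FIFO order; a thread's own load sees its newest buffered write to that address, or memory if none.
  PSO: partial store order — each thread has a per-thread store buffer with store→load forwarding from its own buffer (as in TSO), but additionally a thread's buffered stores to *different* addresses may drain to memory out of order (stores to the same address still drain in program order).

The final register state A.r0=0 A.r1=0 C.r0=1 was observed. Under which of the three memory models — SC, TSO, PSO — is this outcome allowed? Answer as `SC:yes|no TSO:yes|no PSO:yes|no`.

SC:yes TSO:yes PSO:yes

outcome vector order: (A.r0,A.r1,C.r0)
SC: 8 outcomes — {0/0/1, 0/0/2, 0/1/0, 0/1/1, 0/1/2, 1/1/0, 1/1/1, 1/1/2}
TSO: 9 outcomes — {0/0/0, 0/0/1, 0/0/2, 0/1/0, 0/1/1, 0/1/2, 1/1/0, 1/1/1, 1/1/2}
PSO: 9 outcomes — {0/0/0, 0/0/1, 0/0/2, 0/1/0, 0/1/1, 0/1/2, 1/1/0, 1/1/1, 1/1/2}
target 0/0/1 ∈ {SC,TSO,PSO}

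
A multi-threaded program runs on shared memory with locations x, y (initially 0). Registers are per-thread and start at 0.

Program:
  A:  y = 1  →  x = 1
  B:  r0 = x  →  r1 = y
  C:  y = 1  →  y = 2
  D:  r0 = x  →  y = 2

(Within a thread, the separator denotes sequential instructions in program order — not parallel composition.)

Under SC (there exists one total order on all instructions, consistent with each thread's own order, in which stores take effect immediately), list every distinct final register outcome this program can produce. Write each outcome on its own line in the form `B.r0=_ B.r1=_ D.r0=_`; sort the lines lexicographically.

B.r0=0 B.r1=0 D.r0=0
B.r0=0 B.r1=0 D.r0=1
B.r0=0 B.r1=1 D.r0=0
B.r0=0 B.r1=1 D.r0=1
B.r0=0 B.r1=2 D.r0=0
B.r0=0 B.r1=2 D.r0=1
B.r0=1 B.r1=1 D.r0=0
B.r0=1 B.r1=1 D.r0=1
B.r0=1 B.r1=2 D.r0=0
B.r0=1 B.r1=2 D.r0=1

outcome vector order: (B.r0,B.r1,D.r0)
|SC outcomes| = 10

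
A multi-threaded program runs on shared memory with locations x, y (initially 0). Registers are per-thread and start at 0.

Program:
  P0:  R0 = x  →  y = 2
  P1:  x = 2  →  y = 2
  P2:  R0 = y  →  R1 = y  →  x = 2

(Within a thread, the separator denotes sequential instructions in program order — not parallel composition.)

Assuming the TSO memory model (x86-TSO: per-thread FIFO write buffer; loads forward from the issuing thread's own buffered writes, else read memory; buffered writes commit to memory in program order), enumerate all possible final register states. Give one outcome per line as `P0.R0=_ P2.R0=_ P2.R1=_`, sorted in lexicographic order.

outcome vector order: (P0.R0,P2.R0,P2.R1)
|TSO outcomes| = 6

P0.R0=0 P2.R0=0 P2.R1=0
P0.R0=0 P2.R0=0 P2.R1=2
P0.R0=0 P2.R0=2 P2.R1=2
P0.R0=2 P2.R0=0 P2.R1=0
P0.R0=2 P2.R0=0 P2.R1=2
P0.R0=2 P2.R0=2 P2.R1=2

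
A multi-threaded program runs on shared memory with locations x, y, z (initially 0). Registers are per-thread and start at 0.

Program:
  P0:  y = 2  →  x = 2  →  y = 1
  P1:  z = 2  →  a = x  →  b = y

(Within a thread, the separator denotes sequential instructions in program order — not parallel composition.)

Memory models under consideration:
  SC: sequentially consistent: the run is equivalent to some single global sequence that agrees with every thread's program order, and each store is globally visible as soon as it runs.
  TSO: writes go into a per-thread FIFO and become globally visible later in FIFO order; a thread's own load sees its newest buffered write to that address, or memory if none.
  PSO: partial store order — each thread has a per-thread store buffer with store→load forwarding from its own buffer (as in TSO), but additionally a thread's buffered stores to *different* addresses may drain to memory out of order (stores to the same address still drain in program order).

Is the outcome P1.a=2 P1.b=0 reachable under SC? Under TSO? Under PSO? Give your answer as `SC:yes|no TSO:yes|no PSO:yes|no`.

outcome vector order: (P1.a,P1.b)
SC: 5 outcomes — {<0 0> <0 1> <0 2> <2 1> <2 2>}
TSO: 5 outcomes — {<0 0> <0 1> <0 2> <2 1> <2 2>}
PSO: 6 outcomes — {<0 0> <0 1> <0 2> <2 0> <2 1> <2 2>}
target <2 0> ∈ {PSO}

SC:no TSO:no PSO:yes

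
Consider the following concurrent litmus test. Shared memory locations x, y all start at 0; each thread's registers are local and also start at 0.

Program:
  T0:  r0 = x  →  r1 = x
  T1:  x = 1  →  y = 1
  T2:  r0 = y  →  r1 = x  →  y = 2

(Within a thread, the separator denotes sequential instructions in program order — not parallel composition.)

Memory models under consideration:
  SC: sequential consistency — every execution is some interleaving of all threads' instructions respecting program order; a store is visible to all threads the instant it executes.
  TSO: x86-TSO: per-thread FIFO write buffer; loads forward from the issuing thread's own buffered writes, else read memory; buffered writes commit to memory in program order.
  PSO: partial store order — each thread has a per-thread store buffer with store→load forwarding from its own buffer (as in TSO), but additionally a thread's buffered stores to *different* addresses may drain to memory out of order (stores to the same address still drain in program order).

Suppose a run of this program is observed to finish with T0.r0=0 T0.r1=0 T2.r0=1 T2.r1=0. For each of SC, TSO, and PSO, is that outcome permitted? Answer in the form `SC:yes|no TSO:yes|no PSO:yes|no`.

SC:no TSO:no PSO:yes

outcome vector order: (T0.r0,T0.r1,T2.r0,T2.r1)
SC (9): <0 0 0 0>, <0 0 0 1>, <0 0 1 1>, <0 1 0 0>, <0 1 0 1>, <0 1 1 1>, <1 1 0 0>, <1 1 0 1>, <1 1 1 1>
TSO (9): <0 0 0 0>, <0 0 0 1>, <0 0 1 1>, <0 1 0 0>, <0 1 0 1>, <0 1 1 1>, <1 1 0 0>, <1 1 0 1>, <1 1 1 1>
PSO (12): <0 0 0 0>, <0 0 0 1>, <0 0 1 0>, <0 0 1 1>, <0 1 0 0>, <0 1 0 1>, <0 1 1 0>, <0 1 1 1>, <1 1 0 0>, <1 1 0 1>, <1 1 1 0>, <1 1 1 1>
target <0 0 1 0> ∈ {PSO}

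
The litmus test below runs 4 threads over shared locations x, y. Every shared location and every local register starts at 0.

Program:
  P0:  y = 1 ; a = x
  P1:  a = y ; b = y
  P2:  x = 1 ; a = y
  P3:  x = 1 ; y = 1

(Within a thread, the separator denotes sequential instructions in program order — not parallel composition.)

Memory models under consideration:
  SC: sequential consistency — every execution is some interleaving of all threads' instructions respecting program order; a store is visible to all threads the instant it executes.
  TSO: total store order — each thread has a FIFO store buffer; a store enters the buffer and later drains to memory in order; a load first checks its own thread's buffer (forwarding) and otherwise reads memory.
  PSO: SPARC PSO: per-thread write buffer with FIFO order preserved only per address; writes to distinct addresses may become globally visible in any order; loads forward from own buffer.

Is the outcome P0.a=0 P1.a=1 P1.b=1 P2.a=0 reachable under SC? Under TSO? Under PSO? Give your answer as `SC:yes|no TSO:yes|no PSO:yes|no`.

SC:no TSO:yes PSO:yes

outcome vector order: (P0.a,P1.a,P1.b,P2.a)
[SC] allowed = {(0,0,0,1) (0,0,1,1) (0,1,1,1) (1,0,0,0) (1,0,0,1) (1,0,1,0) (1,0,1,1) (1,1,1,0) (1,1,1,1)}
[TSO] allowed = {(0,0,0,0) (0,0,0,1) (0,0,1,0) (0,0,1,1) (0,1,1,0) (0,1,1,1) (1,0,0,0) (1,0,0,1) (1,0,1,0) (1,0,1,1) (1,1,1,0) (1,1,1,1)}
[PSO] allowed = {(0,0,0,0) (0,0,0,1) (0,0,1,0) (0,0,1,1) (0,1,1,0) (0,1,1,1) (1,0,0,0) (1,0,0,1) (1,0,1,0) (1,0,1,1) (1,1,1,0) (1,1,1,1)}
target (0,1,1,0) ∈ {TSO,PSO}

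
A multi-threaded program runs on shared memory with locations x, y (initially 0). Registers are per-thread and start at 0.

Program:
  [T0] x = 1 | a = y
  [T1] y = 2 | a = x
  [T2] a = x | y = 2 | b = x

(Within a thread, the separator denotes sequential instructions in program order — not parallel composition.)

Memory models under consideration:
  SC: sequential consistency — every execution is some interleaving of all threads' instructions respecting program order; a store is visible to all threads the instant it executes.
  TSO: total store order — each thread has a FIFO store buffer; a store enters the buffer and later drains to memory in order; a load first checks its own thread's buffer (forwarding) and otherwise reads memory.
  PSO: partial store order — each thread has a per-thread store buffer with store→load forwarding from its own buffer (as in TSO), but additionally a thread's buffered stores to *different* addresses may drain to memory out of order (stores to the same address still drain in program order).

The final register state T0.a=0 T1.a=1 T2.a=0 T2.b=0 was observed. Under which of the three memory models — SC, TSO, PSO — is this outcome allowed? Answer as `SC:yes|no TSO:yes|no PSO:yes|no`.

outcome vector order: (T0.a,T1.a,T2.a,T2.b)
SC: 8 outcomes — {(0,1,0,1) (0,1,1,1) (2,0,0,0) (2,0,0,1) (2,0,1,1) (2,1,0,0) (2,1,0,1) (2,1,1,1)}
TSO: 12 outcomes — {(0,0,0,0) (0,0,0,1) (0,0,1,1) (0,1,0,0) (0,1,0,1) (0,1,1,1) (2,0,0,0) (2,0,0,1) (2,0,1,1) (2,1,0,0) (2,1,0,1) (2,1,1,1)}
PSO: 12 outcomes — {(0,0,0,0) (0,0,0,1) (0,0,1,1) (0,1,0,0) (0,1,0,1) (0,1,1,1) (2,0,0,0) (2,0,0,1) (2,0,1,1) (2,1,0,0) (2,1,0,1) (2,1,1,1)}
target (0,1,0,0) ∈ {TSO,PSO}

SC:no TSO:yes PSO:yes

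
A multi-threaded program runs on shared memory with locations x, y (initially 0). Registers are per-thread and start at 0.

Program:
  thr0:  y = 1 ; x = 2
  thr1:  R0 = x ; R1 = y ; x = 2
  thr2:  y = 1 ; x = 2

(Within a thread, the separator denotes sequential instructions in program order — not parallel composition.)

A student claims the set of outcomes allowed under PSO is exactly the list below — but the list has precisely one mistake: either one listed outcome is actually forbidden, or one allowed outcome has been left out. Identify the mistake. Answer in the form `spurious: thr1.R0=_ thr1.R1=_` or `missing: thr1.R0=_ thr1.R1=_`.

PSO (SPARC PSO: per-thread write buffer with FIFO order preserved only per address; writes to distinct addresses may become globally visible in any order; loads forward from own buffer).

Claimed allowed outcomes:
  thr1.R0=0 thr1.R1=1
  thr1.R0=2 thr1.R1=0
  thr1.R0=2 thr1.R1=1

outcome vector order: (thr1.R0,thr1.R1)
PSO (4): <0 0>, <0 1>, <2 0>, <2 1>
PSO∖claimed = {<0 0>}

missing: thr1.R0=0 thr1.R1=0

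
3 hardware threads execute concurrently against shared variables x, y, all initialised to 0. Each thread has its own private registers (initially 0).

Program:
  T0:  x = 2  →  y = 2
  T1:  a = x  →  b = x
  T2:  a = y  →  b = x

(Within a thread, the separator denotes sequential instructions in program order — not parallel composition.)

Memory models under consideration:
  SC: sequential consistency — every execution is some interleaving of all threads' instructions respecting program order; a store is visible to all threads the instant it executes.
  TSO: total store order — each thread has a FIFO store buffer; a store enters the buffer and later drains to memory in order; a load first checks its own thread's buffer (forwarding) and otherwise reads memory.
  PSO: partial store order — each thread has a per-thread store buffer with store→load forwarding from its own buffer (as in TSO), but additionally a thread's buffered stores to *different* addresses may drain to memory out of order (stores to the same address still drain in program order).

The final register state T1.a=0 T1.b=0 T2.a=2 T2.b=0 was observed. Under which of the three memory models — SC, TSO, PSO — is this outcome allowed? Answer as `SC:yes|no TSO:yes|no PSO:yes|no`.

SC:no TSO:no PSO:yes

outcome vector order: (T1.a,T1.b,T2.a,T2.b)
[SC] allowed = {(0,0,0,0) (0,0,0,2) (0,0,2,2) (0,2,0,0) (0,2,0,2) (0,2,2,2) (2,2,0,0) (2,2,0,2) (2,2,2,2)}
[TSO] allowed = {(0,0,0,0) (0,0,0,2) (0,0,2,2) (0,2,0,0) (0,2,0,2) (0,2,2,2) (2,2,0,0) (2,2,0,2) (2,2,2,2)}
[PSO] allowed = {(0,0,0,0) (0,0,0,2) (0,0,2,0) (0,0,2,2) (0,2,0,0) (0,2,0,2) (0,2,2,0) (0,2,2,2) (2,2,0,0) (2,2,0,2) (2,2,2,0) (2,2,2,2)}
target (0,0,2,0) ∈ {PSO}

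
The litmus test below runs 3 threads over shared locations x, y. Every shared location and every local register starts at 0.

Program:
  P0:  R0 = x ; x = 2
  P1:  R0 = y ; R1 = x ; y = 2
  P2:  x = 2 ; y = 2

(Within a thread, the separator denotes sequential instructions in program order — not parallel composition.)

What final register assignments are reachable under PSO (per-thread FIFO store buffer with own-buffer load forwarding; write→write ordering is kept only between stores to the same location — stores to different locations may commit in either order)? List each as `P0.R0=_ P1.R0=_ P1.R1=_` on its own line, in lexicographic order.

outcome vector order: (P0.R0,P1.R0,P1.R1)
|PSO outcomes| = 8

P0.R0=0 P1.R0=0 P1.R1=0
P0.R0=0 P1.R0=0 P1.R1=2
P0.R0=0 P1.R0=2 P1.R1=0
P0.R0=0 P1.R0=2 P1.R1=2
P0.R0=2 P1.R0=0 P1.R1=0
P0.R0=2 P1.R0=0 P1.R1=2
P0.R0=2 P1.R0=2 P1.R1=0
P0.R0=2 P1.R0=2 P1.R1=2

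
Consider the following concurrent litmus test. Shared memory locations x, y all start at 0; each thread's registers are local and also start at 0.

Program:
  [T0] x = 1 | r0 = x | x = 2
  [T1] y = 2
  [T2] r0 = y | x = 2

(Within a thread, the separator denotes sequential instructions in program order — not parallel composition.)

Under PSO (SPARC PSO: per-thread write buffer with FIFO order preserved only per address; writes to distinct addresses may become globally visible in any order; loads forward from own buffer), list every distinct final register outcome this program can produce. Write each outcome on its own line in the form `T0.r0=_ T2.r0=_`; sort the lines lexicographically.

outcome vector order: (T0.r0,T2.r0)
|PSO outcomes| = 4

T0.r0=1 T2.r0=0
T0.r0=1 T2.r0=2
T0.r0=2 T2.r0=0
T0.r0=2 T2.r0=2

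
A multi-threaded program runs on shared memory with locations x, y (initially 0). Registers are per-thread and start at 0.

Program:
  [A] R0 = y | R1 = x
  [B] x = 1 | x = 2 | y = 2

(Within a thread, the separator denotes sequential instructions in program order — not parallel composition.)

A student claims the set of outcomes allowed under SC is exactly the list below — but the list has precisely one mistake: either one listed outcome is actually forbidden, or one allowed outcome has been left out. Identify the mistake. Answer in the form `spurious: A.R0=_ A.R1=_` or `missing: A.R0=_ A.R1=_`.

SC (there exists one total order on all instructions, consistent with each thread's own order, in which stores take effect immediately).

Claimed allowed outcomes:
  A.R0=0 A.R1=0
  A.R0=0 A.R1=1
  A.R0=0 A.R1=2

missing: A.R0=2 A.R1=2

outcome vector order: (A.R0,A.R1)
under SC → (0,0) (0,1) (0,2) (2,2)
SC∖claimed = {(2,2)}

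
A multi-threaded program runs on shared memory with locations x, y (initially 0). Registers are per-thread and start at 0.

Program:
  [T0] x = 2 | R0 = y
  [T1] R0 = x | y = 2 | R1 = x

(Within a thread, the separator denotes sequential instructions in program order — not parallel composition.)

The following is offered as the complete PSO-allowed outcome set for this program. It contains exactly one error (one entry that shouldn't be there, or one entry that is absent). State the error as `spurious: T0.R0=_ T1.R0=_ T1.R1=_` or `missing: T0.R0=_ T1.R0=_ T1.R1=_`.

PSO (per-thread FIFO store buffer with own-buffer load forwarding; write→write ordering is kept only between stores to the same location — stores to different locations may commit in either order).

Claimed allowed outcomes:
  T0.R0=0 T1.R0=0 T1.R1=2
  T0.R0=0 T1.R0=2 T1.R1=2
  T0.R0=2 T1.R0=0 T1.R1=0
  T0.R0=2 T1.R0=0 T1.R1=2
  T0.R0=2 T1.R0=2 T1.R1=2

outcome vector order: (T0.R0,T1.R0,T1.R1)
PSO (6): <0 0 0> <0 0 2> <0 2 2> <2 0 0> <2 0 2> <2 2 2>
PSO∖claimed = {<0 0 0>}

missing: T0.R0=0 T1.R0=0 T1.R1=0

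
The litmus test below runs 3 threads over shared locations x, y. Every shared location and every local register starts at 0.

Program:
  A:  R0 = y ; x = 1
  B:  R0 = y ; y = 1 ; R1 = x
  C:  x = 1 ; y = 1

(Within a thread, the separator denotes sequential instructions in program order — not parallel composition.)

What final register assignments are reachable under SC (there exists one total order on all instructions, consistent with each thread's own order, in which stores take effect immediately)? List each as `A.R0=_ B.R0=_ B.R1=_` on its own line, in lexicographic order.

A.R0=0 B.R0=0 B.R1=0
A.R0=0 B.R0=0 B.R1=1
A.R0=0 B.R0=1 B.R1=1
A.R0=1 B.R0=0 B.R1=0
A.R0=1 B.R0=0 B.R1=1
A.R0=1 B.R0=1 B.R1=1

outcome vector order: (A.R0,B.R0,B.R1)
|SC outcomes| = 6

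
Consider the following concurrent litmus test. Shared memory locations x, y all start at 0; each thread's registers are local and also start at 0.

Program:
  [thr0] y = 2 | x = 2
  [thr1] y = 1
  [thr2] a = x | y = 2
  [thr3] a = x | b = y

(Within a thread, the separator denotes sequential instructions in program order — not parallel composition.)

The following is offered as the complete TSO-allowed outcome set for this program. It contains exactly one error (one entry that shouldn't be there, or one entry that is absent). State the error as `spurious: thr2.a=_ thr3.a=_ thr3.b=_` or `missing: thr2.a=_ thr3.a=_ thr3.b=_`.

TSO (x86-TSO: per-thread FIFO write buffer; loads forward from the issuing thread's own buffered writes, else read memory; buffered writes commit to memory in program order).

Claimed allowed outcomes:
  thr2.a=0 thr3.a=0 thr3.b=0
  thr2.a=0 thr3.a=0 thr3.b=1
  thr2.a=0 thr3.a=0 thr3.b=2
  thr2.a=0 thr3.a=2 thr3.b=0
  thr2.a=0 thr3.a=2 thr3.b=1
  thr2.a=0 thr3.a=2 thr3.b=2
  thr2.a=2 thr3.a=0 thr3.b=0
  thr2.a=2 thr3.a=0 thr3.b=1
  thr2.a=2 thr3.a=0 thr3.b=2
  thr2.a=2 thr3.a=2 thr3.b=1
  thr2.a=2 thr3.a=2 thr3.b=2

outcome vector order: (thr2.a,thr3.a,thr3.b)
TSO (10): 0/0/0, 0/0/1, 0/0/2, 0/2/1, 0/2/2, 2/0/0, 2/0/1, 2/0/2, 2/2/1, 2/2/2
claimed∖TSO = {0/2/0}

spurious: thr2.a=0 thr3.a=2 thr3.b=0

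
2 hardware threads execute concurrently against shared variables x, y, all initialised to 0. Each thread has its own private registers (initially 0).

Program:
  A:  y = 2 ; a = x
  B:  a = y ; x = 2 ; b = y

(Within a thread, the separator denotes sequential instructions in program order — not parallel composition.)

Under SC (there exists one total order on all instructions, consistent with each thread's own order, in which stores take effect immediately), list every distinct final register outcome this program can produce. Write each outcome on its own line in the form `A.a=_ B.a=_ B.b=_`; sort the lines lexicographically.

outcome vector order: (A.a,B.a,B.b)
|SC outcomes| = 5

A.a=0 B.a=0 B.b=2
A.a=0 B.a=2 B.b=2
A.a=2 B.a=0 B.b=0
A.a=2 B.a=0 B.b=2
A.a=2 B.a=2 B.b=2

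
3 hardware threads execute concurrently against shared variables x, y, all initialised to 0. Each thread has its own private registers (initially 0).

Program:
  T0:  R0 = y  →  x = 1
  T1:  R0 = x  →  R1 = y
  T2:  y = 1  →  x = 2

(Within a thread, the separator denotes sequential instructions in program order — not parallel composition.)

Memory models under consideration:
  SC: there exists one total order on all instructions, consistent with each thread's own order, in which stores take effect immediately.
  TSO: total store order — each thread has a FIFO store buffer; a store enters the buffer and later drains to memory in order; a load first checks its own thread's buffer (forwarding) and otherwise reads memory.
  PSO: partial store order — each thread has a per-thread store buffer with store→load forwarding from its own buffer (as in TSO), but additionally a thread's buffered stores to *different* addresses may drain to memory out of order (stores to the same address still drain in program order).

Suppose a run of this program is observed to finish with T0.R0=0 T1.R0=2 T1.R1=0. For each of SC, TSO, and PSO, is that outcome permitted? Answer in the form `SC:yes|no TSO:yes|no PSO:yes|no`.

outcome vector order: (T0.R0,T1.R0,T1.R1)
under SC → <0 0 0> <0 0 1> <0 1 0> <0 1 1> <0 2 1> <1 0 0> <1 0 1> <1 1 1> <1 2 1>
under TSO → <0 0 0> <0 0 1> <0 1 0> <0 1 1> <0 2 1> <1 0 0> <1 0 1> <1 1 1> <1 2 1>
under PSO → <0 0 0> <0 0 1> <0 1 0> <0 1 1> <0 2 0> <0 2 1> <1 0 0> <1 0 1> <1 1 1> <1 2 0> <1 2 1>
target <0 2 0> ∈ {PSO}

SC:no TSO:no PSO:yes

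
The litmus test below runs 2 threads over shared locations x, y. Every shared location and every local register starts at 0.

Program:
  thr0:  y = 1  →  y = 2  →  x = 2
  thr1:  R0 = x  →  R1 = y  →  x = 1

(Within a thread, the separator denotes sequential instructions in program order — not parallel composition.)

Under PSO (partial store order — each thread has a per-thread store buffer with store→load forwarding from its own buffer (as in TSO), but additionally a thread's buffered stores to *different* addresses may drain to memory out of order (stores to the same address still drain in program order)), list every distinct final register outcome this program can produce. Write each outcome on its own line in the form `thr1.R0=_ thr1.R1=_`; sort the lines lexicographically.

thr1.R0=0 thr1.R1=0
thr1.R0=0 thr1.R1=1
thr1.R0=0 thr1.R1=2
thr1.R0=2 thr1.R1=0
thr1.R0=2 thr1.R1=1
thr1.R0=2 thr1.R1=2

outcome vector order: (thr1.R0,thr1.R1)
|PSO outcomes| = 6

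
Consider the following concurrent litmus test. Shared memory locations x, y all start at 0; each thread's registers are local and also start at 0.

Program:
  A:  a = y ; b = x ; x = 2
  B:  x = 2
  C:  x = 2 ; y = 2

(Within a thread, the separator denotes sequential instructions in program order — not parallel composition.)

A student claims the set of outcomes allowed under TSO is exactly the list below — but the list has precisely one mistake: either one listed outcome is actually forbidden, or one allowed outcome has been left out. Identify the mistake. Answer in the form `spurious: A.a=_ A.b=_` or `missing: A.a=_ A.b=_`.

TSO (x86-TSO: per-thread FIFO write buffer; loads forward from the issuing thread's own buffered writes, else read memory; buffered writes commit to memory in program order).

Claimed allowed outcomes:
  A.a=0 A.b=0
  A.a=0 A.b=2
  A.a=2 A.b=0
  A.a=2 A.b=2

spurious: A.a=2 A.b=0

outcome vector order: (A.a,A.b)
TSO: 3 outcomes — {0/0; 0/2; 2/2}
claimed∖TSO = {2/0}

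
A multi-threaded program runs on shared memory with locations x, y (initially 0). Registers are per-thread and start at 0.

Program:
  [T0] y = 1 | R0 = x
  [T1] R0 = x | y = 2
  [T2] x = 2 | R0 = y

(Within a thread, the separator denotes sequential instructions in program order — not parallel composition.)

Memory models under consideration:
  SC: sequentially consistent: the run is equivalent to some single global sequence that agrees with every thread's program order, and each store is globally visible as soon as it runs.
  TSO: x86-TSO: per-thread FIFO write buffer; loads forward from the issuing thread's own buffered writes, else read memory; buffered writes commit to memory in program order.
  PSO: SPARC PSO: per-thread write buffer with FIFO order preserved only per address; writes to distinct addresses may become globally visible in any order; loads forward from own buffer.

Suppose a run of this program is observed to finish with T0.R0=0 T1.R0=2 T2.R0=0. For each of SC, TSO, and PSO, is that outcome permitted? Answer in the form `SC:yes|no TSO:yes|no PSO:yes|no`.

SC:no TSO:yes PSO:yes

outcome vector order: (T0.R0,T1.R0,T2.R0)
SC (10): 0/0/1, 0/0/2, 0/2/1, 0/2/2, 2/0/0, 2/0/1, 2/0/2, 2/2/0, 2/2/1, 2/2/2
TSO (12): 0/0/0, 0/0/1, 0/0/2, 0/2/0, 0/2/1, 0/2/2, 2/0/0, 2/0/1, 2/0/2, 2/2/0, 2/2/1, 2/2/2
PSO (12): 0/0/0, 0/0/1, 0/0/2, 0/2/0, 0/2/1, 0/2/2, 2/0/0, 2/0/1, 2/0/2, 2/2/0, 2/2/1, 2/2/2
target 0/2/0 ∈ {TSO,PSO}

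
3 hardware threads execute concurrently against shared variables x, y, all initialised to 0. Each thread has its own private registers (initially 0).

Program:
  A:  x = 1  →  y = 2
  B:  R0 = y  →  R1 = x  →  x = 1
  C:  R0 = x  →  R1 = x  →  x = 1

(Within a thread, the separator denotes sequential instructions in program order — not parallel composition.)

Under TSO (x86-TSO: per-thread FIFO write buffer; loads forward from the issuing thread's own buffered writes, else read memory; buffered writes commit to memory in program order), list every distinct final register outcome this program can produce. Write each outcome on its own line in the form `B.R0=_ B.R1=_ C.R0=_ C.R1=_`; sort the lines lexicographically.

B.R0=0 B.R1=0 C.R0=0 C.R1=0
B.R0=0 B.R1=0 C.R0=0 C.R1=1
B.R0=0 B.R1=0 C.R0=1 C.R1=1
B.R0=0 B.R1=1 C.R0=0 C.R1=0
B.R0=0 B.R1=1 C.R0=0 C.R1=1
B.R0=0 B.R1=1 C.R0=1 C.R1=1
B.R0=2 B.R1=1 C.R0=0 C.R1=0
B.R0=2 B.R1=1 C.R0=0 C.R1=1
B.R0=2 B.R1=1 C.R0=1 C.R1=1

outcome vector order: (B.R0,B.R1,C.R0,C.R1)
|TSO outcomes| = 9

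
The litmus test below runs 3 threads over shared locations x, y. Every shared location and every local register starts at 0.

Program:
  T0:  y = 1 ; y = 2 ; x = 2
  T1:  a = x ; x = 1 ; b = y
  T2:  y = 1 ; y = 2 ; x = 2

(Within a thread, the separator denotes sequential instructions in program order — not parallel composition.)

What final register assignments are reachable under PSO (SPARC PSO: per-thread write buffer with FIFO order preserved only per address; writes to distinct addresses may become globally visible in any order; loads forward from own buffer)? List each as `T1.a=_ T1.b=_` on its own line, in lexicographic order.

T1.a=0 T1.b=0
T1.a=0 T1.b=1
T1.a=0 T1.b=2
T1.a=2 T1.b=0
T1.a=2 T1.b=1
T1.a=2 T1.b=2

outcome vector order: (T1.a,T1.b)
|PSO outcomes| = 6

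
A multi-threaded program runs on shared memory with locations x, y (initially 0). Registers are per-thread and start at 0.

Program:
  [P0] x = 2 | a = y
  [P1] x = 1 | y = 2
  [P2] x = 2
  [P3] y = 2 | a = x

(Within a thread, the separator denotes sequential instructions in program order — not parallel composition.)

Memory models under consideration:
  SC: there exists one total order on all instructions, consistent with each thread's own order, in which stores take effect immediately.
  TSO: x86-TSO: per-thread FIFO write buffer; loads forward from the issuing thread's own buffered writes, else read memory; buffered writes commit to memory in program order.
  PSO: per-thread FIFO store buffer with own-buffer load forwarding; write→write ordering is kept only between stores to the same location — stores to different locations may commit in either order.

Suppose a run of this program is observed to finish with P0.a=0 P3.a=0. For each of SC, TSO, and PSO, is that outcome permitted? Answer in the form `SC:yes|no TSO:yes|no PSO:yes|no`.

outcome vector order: (P0.a,P3.a)
SC (5): 01, 02, 20, 21, 22
TSO (6): 00, 01, 02, 20, 21, 22
PSO (6): 00, 01, 02, 20, 21, 22
target 00 ∈ {TSO,PSO}

SC:no TSO:yes PSO:yes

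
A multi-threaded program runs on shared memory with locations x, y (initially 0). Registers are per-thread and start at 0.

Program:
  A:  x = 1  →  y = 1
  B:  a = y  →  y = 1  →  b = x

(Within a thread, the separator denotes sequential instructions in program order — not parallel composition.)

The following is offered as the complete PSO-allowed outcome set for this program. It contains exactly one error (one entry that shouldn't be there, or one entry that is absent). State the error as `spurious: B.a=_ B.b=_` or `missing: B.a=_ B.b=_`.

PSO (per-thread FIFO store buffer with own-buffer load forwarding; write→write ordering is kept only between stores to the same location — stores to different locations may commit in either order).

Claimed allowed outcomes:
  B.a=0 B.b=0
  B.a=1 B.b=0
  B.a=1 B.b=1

missing: B.a=0 B.b=1

outcome vector order: (B.a,B.b)
PSO: 4 outcomes — {0/0 0/1 1/0 1/1}
PSO∖claimed = {0/1}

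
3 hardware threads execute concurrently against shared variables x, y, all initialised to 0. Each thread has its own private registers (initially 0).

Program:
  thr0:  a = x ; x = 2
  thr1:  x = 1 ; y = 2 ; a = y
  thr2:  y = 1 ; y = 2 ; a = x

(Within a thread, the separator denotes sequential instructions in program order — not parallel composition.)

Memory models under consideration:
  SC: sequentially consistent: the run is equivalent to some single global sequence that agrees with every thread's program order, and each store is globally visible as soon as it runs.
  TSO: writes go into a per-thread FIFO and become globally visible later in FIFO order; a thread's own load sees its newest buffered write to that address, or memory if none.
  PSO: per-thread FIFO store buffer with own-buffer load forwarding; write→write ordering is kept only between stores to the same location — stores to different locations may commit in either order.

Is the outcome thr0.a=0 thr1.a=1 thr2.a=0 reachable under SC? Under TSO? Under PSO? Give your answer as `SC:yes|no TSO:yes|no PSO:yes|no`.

SC:no TSO:yes PSO:yes

outcome vector order: (thr0.a,thr1.a,thr2.a)
[SC] allowed = {<0 1 1>; <0 1 2>; <0 2 0>; <0 2 1>; <0 2 2>; <1 1 1>; <1 1 2>; <1 2 0>; <1 2 1>; <1 2 2>}
[TSO] allowed = {<0 1 0>; <0 1 1>; <0 1 2>; <0 2 0>; <0 2 1>; <0 2 2>; <1 1 0>; <1 1 1>; <1 1 2>; <1 2 0>; <1 2 1>; <1 2 2>}
[PSO] allowed = {<0 1 0>; <0 1 1>; <0 1 2>; <0 2 0>; <0 2 1>; <0 2 2>; <1 1 0>; <1 1 1>; <1 1 2>; <1 2 0>; <1 2 1>; <1 2 2>}
target <0 1 0> ∈ {TSO,PSO}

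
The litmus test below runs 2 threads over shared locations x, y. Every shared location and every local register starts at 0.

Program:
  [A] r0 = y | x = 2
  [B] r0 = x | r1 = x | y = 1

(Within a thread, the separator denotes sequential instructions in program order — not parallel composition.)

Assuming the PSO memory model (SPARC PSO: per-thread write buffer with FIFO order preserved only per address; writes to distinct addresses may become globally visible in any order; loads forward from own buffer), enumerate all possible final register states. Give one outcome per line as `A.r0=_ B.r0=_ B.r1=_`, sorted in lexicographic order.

outcome vector order: (A.r0,B.r0,B.r1)
|PSO outcomes| = 4

A.r0=0 B.r0=0 B.r1=0
A.r0=0 B.r0=0 B.r1=2
A.r0=0 B.r0=2 B.r1=2
A.r0=1 B.r0=0 B.r1=0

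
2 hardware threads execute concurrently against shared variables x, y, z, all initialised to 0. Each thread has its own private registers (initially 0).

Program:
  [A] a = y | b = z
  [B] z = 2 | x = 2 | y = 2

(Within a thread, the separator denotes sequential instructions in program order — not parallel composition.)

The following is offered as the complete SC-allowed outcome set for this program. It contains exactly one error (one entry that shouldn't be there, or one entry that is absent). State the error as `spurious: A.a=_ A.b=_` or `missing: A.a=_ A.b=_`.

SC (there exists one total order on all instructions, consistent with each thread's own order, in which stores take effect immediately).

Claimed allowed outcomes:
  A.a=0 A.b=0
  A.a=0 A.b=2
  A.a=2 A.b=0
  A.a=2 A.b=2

spurious: A.a=2 A.b=0

outcome vector order: (A.a,A.b)
SC (3): 0/0; 0/2; 2/2
claimed∖SC = {2/0}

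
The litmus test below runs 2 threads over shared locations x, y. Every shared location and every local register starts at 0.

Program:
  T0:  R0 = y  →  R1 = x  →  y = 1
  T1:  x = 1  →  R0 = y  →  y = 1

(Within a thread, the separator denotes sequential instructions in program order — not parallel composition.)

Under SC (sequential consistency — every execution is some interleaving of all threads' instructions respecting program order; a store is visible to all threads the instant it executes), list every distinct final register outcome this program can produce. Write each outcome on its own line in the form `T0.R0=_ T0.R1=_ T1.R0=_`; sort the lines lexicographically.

T0.R0=0 T0.R1=0 T1.R0=0
T0.R0=0 T0.R1=0 T1.R0=1
T0.R0=0 T0.R1=1 T1.R0=0
T0.R0=0 T0.R1=1 T1.R0=1
T0.R0=1 T0.R1=1 T1.R0=0

outcome vector order: (T0.R0,T0.R1,T1.R0)
|SC outcomes| = 5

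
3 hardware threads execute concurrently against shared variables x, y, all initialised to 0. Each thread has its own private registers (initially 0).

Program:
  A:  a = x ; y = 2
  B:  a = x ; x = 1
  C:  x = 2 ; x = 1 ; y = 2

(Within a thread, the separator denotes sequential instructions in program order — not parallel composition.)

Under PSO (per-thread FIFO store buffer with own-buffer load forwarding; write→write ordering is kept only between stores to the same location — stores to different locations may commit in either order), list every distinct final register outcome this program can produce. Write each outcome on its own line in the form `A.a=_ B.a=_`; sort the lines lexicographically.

outcome vector order: (A.a,B.a)
|PSO outcomes| = 9

A.a=0 B.a=0
A.a=0 B.a=1
A.a=0 B.a=2
A.a=1 B.a=0
A.a=1 B.a=1
A.a=1 B.a=2
A.a=2 B.a=0
A.a=2 B.a=1
A.a=2 B.a=2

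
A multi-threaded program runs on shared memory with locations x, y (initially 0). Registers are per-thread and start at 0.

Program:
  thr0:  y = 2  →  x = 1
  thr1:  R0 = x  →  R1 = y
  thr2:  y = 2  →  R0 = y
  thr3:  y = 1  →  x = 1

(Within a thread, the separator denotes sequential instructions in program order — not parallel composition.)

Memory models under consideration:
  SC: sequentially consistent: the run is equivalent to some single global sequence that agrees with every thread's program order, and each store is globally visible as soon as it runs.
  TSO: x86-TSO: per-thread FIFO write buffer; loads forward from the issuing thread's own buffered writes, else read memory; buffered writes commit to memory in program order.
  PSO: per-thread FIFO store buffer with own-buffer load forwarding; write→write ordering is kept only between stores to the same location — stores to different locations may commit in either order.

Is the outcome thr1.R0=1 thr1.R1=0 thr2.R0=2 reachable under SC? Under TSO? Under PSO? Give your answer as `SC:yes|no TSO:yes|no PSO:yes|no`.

SC:no TSO:no PSO:yes

outcome vector order: (thr1.R0,thr1.R1,thr2.R0)
SC: 10 outcomes — {(0,0,1) (0,0,2) (0,1,1) (0,1,2) (0,2,1) (0,2,2) (1,1,1) (1,1,2) (1,2,1) (1,2,2)}
TSO: 10 outcomes — {(0,0,1) (0,0,2) (0,1,1) (0,1,2) (0,2,1) (0,2,2) (1,1,1) (1,1,2) (1,2,1) (1,2,2)}
PSO: 12 outcomes — {(0,0,1) (0,0,2) (0,1,1) (0,1,2) (0,2,1) (0,2,2) (1,0,1) (1,0,2) (1,1,1) (1,1,2) (1,2,1) (1,2,2)}
target (1,0,2) ∈ {PSO}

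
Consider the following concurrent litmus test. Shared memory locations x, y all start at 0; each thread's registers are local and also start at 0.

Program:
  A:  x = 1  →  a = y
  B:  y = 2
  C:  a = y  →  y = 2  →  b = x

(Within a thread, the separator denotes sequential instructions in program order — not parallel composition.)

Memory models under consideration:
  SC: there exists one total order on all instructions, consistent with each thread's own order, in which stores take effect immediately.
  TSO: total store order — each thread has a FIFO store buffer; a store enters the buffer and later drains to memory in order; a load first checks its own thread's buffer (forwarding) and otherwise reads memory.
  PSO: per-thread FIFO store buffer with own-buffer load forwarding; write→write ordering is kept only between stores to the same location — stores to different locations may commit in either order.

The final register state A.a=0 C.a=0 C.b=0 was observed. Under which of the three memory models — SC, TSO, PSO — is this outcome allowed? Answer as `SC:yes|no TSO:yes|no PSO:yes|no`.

SC:no TSO:yes PSO:yes

outcome vector order: (A.a,C.a,C.b)
SC (6): 0/0/1 0/2/1 2/0/0 2/0/1 2/2/0 2/2/1
TSO (8): 0/0/0 0/0/1 0/2/0 0/2/1 2/0/0 2/0/1 2/2/0 2/2/1
PSO (8): 0/0/0 0/0/1 0/2/0 0/2/1 2/0/0 2/0/1 2/2/0 2/2/1
target 0/0/0 ∈ {TSO,PSO}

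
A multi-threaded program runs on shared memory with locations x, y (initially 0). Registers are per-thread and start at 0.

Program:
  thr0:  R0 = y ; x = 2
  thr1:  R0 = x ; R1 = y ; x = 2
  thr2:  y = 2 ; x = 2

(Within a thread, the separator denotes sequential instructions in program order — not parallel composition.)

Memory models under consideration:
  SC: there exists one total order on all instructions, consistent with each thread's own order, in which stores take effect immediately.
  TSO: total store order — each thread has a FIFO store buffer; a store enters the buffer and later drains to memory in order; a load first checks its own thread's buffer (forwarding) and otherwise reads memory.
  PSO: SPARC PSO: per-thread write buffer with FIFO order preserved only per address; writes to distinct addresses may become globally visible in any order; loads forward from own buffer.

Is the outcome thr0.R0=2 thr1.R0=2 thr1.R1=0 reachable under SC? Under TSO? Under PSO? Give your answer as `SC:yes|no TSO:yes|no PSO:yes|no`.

SC:no TSO:no PSO:yes

outcome vector order: (thr0.R0,thr1.R0,thr1.R1)
under SC → 000, 002, 020, 022, 200, 202, 222
under TSO → 000, 002, 020, 022, 200, 202, 222
under PSO → 000, 002, 020, 022, 200, 202, 220, 222
target 220 ∈ {PSO}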